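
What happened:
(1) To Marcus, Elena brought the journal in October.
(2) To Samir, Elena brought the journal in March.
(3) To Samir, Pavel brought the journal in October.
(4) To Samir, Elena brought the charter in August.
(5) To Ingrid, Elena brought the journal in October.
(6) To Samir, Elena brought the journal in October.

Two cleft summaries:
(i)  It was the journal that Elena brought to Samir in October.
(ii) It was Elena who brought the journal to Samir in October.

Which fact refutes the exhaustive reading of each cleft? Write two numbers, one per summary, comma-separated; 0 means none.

0, 3

Summary (i) focuses "the journal" (the thing); background agent = Elena, recipient = Samir, setting = in October. No fact matches that background with a different thing, so 0.
Summary (ii) focuses "Elena" (the agent); background thing = the journal, recipient = Samir, setting = in October. Fact (3) matches that background with agent = Pavel — refutes (ii).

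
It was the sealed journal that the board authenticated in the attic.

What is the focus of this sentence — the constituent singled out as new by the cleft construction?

In an it-cleft "It was X that/who ...", the clefted constituent X is the focus; the that/who-clause expresses the presupposed open proposition.
Here the focus is "the sealed journal". The backgrounded (presupposed) material includes "the board" and "in the attic".

the sealed journal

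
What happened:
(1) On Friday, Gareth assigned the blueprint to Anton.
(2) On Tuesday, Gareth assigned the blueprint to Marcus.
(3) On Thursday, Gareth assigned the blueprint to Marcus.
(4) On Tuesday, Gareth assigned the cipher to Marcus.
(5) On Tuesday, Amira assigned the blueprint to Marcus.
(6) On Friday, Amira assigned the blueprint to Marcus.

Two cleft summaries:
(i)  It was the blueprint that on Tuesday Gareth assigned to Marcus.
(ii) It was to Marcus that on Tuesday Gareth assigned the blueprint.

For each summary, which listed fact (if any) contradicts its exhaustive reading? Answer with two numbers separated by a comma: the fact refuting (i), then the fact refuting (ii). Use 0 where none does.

Summary (i) focuses "the blueprint" (the thing); background same agent, recipient, setting (Gareth / Marcus / on Tuesday). Fact (4) matches that background with thing = the cipher — refutes (i).
Summary (ii) focuses "Marcus" (the recipient); background same agent, thing, setting (Gareth / the blueprint / on Tuesday). No fact matches that background with a different recipient, so 0.

4, 0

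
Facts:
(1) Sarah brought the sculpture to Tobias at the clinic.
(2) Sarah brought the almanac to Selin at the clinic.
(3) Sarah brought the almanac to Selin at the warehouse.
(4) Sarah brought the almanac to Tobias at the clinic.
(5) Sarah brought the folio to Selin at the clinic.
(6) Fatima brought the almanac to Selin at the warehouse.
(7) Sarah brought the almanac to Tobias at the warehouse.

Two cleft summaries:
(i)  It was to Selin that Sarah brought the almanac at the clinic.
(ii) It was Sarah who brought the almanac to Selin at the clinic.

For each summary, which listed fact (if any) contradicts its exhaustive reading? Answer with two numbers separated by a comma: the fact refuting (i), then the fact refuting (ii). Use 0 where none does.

Summary (i) focuses "Selin" (the recipient); background agent = Sarah, thing = the almanac, setting = at the clinic. Fact (4) matches that background with recipient = Tobias — refutes (i).
Summary (ii) focuses "Sarah" (the agent); background thing = the almanac, recipient = Selin, setting = at the clinic. No fact matches that background with a different agent, so 0.

4, 0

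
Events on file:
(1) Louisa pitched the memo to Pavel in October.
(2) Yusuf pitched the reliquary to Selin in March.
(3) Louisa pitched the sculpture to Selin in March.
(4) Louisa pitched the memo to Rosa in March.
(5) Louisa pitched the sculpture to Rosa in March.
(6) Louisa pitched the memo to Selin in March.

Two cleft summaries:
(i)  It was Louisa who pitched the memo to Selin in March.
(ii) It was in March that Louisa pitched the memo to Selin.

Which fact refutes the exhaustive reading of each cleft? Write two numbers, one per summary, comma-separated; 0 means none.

0, 0

Summary (i) focuses "Louisa" (the agent); background thing = the memo, recipient = Selin, setting = in March. No fact matches that background with a different agent, so 0.
Summary (ii) focuses "in March" (the setting); background agent = Louisa, thing = the memo, recipient = Selin. No fact matches that background with a different setting, so 0.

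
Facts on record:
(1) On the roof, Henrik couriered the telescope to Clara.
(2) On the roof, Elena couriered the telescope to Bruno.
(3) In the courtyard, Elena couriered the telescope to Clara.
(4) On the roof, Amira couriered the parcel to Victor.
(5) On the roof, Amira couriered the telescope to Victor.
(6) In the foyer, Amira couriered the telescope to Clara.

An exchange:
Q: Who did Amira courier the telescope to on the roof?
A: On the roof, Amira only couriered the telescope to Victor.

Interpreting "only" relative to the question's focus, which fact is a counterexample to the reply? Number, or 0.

0

The question "Who did ... to ...?" targets the recipient, so in the reply the focus falls on "Victor".
"Only" then excludes alternative recipients while the background — Amira as agent and the telescope as thing and on the roof as setting — is held fixed.
No fact keeps Amira as agent and the telescope as thing and on the roof as setting while changing the recipient; every other fact differs on something backgrounded. The reply stands.
(Fact (4) would refute a reading with focus on the thing — but that is not what the question asks.)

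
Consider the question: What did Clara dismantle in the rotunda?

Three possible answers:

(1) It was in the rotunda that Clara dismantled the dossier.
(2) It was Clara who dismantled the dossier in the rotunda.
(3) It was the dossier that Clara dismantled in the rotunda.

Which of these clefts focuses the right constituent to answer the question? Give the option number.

The question word "what" targets the direct object.
Option (1) clefts "in the rotunda" — the location, not what was asked.
Option (2) clefts "Clara" — the subject (agent), not what was asked.
Option (3) clefts "the dossier" — that matches what the question asks about.
So the congruent reply is (3).

3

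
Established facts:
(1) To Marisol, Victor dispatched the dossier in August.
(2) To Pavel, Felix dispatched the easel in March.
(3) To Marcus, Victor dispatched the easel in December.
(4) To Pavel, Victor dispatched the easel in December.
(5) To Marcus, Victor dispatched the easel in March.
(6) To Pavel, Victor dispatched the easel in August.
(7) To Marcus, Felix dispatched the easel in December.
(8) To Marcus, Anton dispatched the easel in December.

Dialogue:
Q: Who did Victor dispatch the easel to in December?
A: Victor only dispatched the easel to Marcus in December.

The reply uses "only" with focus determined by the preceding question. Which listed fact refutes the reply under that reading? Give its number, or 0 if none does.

4

The question "Who did ... to ...?" targets the recipient, so in the reply the focus falls on "Marcus".
"Only" then excludes alternative recipients while the background — Victor as agent and the easel as thing and in December as setting — is held fixed.
Fact (4) shares the background with a different recipient (Pavel) — counterexample.
(Fact (5) would refute a reading with focus on the setting — but that is not what the question asks.)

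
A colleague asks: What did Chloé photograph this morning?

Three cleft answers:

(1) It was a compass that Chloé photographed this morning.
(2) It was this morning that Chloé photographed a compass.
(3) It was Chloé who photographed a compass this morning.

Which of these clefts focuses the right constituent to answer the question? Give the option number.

1

The question word "what" targets the direct object.
Option (1) clefts "a compass" — that matches what the question asks about.
Option (2) clefts "this morning" — the time, not what was asked.
Option (3) clefts "Chloé" — the subject (agent), not what was asked.
So the congruent reply is (1).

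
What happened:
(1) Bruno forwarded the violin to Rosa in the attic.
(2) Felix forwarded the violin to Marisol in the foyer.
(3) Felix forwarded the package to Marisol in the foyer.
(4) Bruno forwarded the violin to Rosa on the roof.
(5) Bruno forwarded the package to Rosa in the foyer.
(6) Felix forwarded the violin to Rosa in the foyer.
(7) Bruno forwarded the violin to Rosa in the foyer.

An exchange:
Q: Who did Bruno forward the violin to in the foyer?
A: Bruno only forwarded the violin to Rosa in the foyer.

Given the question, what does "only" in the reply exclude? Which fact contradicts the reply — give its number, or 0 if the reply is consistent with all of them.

The question "Who did ... to ...?" targets the recipient, so in the reply the focus falls on "Rosa".
"Only" then excludes alternative recipients while the background — Bruno as agent and the violin as thing and in the foyer as setting — is held fixed.
No listed fact shares that background with another recipient. Nothing contradicts the reply.
(Fact (5) would refute a reading with focus on the thing — but that is not what the question asks.)

0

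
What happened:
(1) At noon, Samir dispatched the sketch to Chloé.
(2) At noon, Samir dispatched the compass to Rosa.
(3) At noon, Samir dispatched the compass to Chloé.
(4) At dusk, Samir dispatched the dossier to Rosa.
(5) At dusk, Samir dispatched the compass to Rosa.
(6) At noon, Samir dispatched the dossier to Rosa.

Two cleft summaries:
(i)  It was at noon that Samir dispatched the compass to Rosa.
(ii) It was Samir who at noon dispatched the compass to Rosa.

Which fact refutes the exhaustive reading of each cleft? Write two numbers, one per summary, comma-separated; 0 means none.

5, 0

Summary (i) focuses "at noon" (the setting); background same agent, thing, recipient (Samir / the compass / Rosa). Fact (5) matches that background with setting = at dusk — refutes (i).
Summary (ii) focuses "Samir" (the agent); background same thing, recipient, setting (the compass / Rosa / at noon). No fact matches that background with a different agent, so 0.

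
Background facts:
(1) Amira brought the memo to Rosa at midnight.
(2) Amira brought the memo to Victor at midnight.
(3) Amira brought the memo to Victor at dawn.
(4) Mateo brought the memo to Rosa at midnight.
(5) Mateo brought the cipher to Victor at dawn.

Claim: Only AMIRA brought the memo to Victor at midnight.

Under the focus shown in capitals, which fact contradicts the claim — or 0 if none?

Focus (in capitals) is "Amira" — the agent. "Only" excludes alternative agents while holding fixed thing = the memo, recipient = Victor, setting = at midnight.
No fact matches thing = the memo, recipient = Victor, setting = at midnight with a different agent — every other fact differs on at least one backgrounded slot. So no fact refutes it.

0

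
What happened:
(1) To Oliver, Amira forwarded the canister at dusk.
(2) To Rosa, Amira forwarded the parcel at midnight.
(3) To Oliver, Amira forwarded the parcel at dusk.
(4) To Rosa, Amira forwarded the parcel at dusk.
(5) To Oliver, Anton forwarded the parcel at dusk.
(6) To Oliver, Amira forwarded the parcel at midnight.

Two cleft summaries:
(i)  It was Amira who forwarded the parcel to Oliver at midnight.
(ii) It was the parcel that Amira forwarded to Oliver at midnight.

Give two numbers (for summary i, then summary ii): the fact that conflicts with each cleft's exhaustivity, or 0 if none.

0, 0

(i): focus "Amira". No fact shares thing = the parcel, recipient = Oliver, setting = at midnight with a different agent. 0.
(ii): focus "the parcel". No fact shares agent = Amira, recipient = Oliver, setting = at midnight with a different thing. 0.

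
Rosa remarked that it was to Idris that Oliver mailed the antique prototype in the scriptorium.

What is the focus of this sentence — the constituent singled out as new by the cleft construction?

to Idris

In an it-cleft "It was X that/who ...", the clefted constituent X is the focus; the that/who-clause expresses the presupposed open proposition.
Here the focus is "to Idris". The backgrounded (presupposed) material includes "Oliver", "the antique prototype" and "in the scriptorium".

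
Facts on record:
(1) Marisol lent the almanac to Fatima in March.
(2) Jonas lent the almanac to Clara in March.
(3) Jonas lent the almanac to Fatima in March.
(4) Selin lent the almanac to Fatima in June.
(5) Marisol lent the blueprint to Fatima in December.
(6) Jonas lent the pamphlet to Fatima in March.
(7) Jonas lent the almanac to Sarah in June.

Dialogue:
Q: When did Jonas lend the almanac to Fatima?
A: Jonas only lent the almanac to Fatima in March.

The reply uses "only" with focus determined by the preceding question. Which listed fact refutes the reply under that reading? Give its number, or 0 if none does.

The question "When did ...?" targets the setting, so in the reply the focus falls on "in March".
So "only" ranges over settings; the rest (agent = Jonas, thing = the almanac, recipient = Fatima) is presupposed.
No fact keeps agent = Jonas, thing = the almanac, recipient = Fatima while changing the setting; every other fact differs on something backgrounded. The reply stands.
(Fact (2) would refute a reading with focus on the recipient — but that is not what the question asks.)

0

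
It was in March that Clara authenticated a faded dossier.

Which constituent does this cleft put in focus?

in March

In an it-cleft "It was X that/who ...", the clefted constituent X is the focus; the that/who-clause expresses the presupposed open proposition.
Here the focus is "in March". The backgrounded (presupposed) material includes "Clara" and "a faded dossier".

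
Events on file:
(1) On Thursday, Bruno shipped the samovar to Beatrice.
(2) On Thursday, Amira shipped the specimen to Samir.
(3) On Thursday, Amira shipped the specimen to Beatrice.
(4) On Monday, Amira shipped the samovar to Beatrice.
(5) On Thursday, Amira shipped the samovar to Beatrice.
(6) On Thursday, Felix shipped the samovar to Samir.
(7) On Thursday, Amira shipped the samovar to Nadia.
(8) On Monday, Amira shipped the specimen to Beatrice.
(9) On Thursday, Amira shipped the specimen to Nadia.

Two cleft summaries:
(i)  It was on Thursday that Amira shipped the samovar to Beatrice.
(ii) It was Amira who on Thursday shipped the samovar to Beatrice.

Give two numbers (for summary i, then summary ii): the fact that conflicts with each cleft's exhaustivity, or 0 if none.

4, 1

(i): focus "on Thursday". Looking for same agent, thing, recipient (Amira / the samovar / Beatrice) with some other setting — fact (4) has on Monday there. Refuted.
(ii): focus "Amira". Looking for same thing, recipient, setting (the samovar / Beatrice / on Thursday) with some other agent — fact (1) has Bruno there. Refuted.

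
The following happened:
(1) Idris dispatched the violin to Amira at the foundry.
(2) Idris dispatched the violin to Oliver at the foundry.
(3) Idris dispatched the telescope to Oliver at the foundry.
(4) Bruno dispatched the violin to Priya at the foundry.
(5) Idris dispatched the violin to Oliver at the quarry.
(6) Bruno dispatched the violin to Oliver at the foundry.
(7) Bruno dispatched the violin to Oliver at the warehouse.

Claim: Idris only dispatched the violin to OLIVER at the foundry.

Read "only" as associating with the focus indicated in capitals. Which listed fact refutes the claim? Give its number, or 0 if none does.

Focus (in capitals) is "Oliver" — the recipient. "Only" excludes alternative recipients while holding fixed agent = Idris, thing = the violin, setting = at the foundry.
Fact (1) matches on agent = Idris, thing = the violin, setting = at the foundry, but has recipient = Amira instead. That refutes the claim.

1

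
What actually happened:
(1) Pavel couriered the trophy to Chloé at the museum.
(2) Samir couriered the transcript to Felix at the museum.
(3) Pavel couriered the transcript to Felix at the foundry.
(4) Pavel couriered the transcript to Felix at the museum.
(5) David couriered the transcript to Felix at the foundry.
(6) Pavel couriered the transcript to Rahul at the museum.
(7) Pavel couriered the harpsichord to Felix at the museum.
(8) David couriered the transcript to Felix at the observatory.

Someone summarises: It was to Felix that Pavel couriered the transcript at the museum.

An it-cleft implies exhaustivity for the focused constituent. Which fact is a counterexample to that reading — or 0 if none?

The cleft puts "Felix" in focus and presupposes the open proposition with agent = Pavel, thing = the transcript, setting = at the museum.
The exhaustive reading says no other recipient fits that background.
Fact (6) shares the background but with recipient = Rahul; exhaustivity is violated.

6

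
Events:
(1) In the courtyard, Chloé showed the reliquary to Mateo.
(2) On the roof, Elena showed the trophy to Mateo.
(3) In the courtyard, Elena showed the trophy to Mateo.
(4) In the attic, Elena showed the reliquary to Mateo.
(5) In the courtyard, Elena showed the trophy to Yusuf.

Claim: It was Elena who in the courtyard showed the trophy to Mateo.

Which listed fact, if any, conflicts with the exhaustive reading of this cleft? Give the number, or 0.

0

The cleft puts "Elena" in focus and presupposes the open proposition with same thing, recipient, setting (the trophy / Mateo / in the courtyard).
The exhaustive reading says no other agent fits that background.
Every other fact differs from the presupposition on some backgrounded slot, so none challenges the exhaustivity.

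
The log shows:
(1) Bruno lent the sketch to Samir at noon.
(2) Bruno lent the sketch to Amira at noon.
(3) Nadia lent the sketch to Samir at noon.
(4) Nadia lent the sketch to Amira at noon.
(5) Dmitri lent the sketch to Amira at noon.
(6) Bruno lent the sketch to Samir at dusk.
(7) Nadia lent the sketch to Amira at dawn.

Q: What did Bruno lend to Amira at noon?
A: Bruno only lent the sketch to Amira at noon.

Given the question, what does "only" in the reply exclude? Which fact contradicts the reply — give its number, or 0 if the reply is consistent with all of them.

Answering "What did ...?" puts focus on the thing — here, "the sketch".
"Only" then excludes alternative things while the background — same agent, recipient, setting (Bruno / Amira / at noon) — is held fixed.
No listed fact shares that background with another thing. Nothing contradicts the reply.
(Fact (1) would refute a reading with focus on the recipient — but that is not what the question asks.)

0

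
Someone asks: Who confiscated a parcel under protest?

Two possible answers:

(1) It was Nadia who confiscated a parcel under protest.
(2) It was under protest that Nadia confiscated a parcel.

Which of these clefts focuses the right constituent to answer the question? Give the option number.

1

The question word "who" targets the subject (agent).
Option (1) clefts "Nadia" — that matches what the question asks about.
Option (2) clefts "under protest" — the manner, not what was asked.
So the congruent reply is (1).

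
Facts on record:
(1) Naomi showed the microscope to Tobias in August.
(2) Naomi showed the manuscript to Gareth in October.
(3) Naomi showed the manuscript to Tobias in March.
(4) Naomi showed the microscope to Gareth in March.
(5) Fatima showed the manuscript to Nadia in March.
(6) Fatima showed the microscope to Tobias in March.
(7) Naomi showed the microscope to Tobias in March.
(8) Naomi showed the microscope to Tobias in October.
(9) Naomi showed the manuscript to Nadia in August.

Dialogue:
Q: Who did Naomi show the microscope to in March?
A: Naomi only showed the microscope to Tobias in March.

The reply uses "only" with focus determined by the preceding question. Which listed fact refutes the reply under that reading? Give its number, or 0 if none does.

4

Answering "Who did ... to ...?" puts focus on the recipient — here, "Tobias".
"Only" then excludes alternative recipients while the background — same agent, thing, setting (Naomi / the microscope / in March) — is held fixed.
Fact (4) shares the background with a different recipient (Gareth) — counterexample.
(Fact (1) would refute a reading with focus on the setting — but that is not what the question asks.)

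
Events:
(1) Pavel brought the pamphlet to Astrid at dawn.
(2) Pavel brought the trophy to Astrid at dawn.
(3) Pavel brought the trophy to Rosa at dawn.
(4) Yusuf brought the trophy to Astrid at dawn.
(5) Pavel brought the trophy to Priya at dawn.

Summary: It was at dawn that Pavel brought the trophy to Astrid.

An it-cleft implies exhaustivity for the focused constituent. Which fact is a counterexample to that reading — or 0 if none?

Focus of the cleft: "at dawn" (the setting). Presupposed background: Pavel as agent and the trophy as thing and Astrid as recipient.
Exhaustivity: at dawn is the only setting satisfying that background.
No listed fact matches the background with a different setting. Exhaustivity holds.

0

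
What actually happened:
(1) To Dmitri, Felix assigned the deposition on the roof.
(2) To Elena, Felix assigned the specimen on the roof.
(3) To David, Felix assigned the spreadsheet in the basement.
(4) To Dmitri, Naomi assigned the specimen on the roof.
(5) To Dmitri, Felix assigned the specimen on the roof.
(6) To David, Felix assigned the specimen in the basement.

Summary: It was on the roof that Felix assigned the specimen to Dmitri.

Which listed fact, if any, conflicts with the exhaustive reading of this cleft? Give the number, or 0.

Focus of the cleft: "on the roof" (the setting). Presupposed background: agent = Felix, thing = the specimen, recipient = Dmitri.
The exhaustive reading says no other setting fits that background.
Every other fact differs from the presupposition on some backgrounded slot, so none challenges the exhaustivity.

0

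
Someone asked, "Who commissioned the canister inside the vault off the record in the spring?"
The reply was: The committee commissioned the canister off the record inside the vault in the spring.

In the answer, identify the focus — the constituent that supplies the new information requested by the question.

The wh-word "who" asks about the subject (agent).
In the answer, "the canister", "inside the vault", "in the spring" and "off the record" are given — repeated from the question.
The constituent filling the subject (agent) gap is "the committee"; that is the focus and would carry nuclear stress.

the committee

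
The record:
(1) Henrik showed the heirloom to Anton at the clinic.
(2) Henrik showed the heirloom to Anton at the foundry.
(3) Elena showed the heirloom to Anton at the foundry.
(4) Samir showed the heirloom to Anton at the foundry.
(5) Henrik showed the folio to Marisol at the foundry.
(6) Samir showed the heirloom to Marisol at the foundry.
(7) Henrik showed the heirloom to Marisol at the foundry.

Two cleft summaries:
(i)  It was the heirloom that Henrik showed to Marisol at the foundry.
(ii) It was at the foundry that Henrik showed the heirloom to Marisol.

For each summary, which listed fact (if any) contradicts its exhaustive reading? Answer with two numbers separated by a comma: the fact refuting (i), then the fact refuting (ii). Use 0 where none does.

Summary (i) focuses "the heirloom" (the thing); background Henrik as agent and Marisol as recipient and at the foundry as setting. Fact (5) matches that background with thing = the folio — refutes (i).
Summary (ii) focuses "at the foundry" (the setting); background Henrik as agent and the heirloom as thing and Marisol as recipient. No fact matches that background with a different setting, so 0.

5, 0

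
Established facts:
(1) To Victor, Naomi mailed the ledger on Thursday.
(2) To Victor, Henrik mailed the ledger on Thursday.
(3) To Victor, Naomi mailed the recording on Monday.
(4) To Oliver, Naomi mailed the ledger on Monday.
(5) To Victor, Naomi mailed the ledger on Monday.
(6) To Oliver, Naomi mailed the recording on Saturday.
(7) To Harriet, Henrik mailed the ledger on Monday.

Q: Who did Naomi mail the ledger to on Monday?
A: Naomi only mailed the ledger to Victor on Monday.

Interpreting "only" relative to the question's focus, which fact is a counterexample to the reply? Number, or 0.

Answering "Who did ... to ...?" puts focus on the recipient — here, "Victor".
"Only" then excludes alternative recipients while the background — Naomi as agent and the ledger as thing and on Monday as setting — is held fixed.
Fact (4) keeps Naomi as agent and the ledger as thing and on Monday as setting but has recipient = Oliver; that refutes the reply.
(Fact (3) would refute a reading with focus on the thing — but that is not what the question asks.)

4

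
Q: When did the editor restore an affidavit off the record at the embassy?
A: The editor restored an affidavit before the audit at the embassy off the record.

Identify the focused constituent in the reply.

before the audit

The wh-word "when" asks about the time.
In the answer, "the editor", "an affidavit", "at the embassy" and "off the record" are given — repeated from the question.
The constituent filling the time gap is "before the audit"; that is the focus and would carry nuclear stress.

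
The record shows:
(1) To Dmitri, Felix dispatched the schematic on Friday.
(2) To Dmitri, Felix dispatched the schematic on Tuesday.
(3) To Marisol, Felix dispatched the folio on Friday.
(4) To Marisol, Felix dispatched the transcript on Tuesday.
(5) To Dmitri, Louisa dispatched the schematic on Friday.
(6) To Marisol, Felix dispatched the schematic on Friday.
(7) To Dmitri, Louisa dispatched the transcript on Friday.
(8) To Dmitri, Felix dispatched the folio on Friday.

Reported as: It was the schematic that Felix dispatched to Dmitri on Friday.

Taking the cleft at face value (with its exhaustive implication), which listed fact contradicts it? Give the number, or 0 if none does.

8

Focus of the cleft: "the schematic" (the thing). Presupposed background: agent = Felix, recipient = Dmitri, setting = on Friday.
The exhaustive reading says no other thing fits that background.
But fact (8) also has agent = Felix, recipient = Dmitri, setting = on Friday, with thing = the folio — so the exhaustive reading fails.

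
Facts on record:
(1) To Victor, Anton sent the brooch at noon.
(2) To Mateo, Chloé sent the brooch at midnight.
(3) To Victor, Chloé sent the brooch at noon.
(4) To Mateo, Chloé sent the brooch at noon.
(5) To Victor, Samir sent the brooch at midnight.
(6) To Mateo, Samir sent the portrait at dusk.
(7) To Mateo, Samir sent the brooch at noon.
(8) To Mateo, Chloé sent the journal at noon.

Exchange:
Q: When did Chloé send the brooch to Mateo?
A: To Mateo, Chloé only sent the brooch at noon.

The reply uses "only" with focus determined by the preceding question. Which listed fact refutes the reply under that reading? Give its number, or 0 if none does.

The question "When did ...?" targets the setting, so in the reply the focus falls on "at noon".
"Only" then excludes alternative settings while the background — same agent, thing, recipient (Chloé / the brooch / Mateo) — is held fixed.
Fact (2) shares the background with a different setting (at midnight) — counterexample.
(Fact (8) would refute a reading with focus on the thing — but that is not what the question asks.)

2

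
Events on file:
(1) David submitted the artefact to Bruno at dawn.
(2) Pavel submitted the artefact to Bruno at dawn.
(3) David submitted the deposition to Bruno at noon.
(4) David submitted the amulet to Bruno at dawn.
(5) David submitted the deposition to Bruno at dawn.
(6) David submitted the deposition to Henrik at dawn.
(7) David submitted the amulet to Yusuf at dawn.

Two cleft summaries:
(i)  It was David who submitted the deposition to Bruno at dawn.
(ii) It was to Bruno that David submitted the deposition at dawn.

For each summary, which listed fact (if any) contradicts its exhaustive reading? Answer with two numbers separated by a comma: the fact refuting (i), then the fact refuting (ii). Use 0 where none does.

Summary (i) focuses "David" (the agent); background same thing, recipient, setting (the deposition / Bruno / at dawn). No fact matches that background with a different agent, so 0.
Summary (ii) focuses "Bruno" (the recipient); background same agent, thing, setting (David / the deposition / at dawn). Fact (6) matches that background with recipient = Henrik — refutes (ii).

0, 6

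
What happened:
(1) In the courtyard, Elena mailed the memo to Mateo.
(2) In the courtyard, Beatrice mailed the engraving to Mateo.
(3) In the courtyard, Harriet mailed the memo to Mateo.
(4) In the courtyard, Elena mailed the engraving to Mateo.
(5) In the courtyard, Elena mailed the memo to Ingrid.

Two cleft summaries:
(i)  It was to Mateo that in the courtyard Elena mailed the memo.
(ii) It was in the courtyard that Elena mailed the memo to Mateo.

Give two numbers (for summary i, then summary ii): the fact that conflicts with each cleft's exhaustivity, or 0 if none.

(i): focus "Mateo". Looking for agent = Elena, thing = the memo, setting = in the courtyard with some other recipient — fact (5) has Ingrid there. Refuted.
(ii): focus "in the courtyard". No fact shares agent = Elena, thing = the memo, recipient = Mateo with a different setting. 0.

5, 0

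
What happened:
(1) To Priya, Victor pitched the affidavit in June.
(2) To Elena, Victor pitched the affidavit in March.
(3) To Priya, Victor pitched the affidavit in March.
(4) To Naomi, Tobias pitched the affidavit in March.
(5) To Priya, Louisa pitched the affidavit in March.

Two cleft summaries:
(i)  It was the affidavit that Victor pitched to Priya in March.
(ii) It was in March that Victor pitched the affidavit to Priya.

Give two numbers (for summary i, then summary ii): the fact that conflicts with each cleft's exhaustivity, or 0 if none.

Summary (i) focuses "the affidavit" (the thing); background agent = Victor, recipient = Priya, setting = in March. No fact matches that background with a different thing, so 0.
Summary (ii) focuses "in March" (the setting); background agent = Victor, thing = the affidavit, recipient = Priya. Fact (1) matches that background with setting = in June — refutes (ii).

0, 1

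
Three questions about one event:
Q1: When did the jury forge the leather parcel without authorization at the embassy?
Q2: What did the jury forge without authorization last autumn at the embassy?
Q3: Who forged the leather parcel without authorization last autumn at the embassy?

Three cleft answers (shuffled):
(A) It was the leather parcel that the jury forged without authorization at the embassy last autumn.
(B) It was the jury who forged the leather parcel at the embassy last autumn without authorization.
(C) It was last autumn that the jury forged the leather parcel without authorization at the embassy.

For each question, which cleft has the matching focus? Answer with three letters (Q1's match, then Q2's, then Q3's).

Q1 asks about the time; cleft (C) focuses "last autumn", which is the time — so Q1 → C.
Q2 asks about the direct object; cleft (A) focuses "the leather parcel", which is the direct object — so Q2 → A.
Q3 asks about the subject (agent); cleft (B) focuses "the jury", which is the subject (agent) — so Q3 → B.
Mapping: Q1→C, Q2→A, Q3→B.

CAB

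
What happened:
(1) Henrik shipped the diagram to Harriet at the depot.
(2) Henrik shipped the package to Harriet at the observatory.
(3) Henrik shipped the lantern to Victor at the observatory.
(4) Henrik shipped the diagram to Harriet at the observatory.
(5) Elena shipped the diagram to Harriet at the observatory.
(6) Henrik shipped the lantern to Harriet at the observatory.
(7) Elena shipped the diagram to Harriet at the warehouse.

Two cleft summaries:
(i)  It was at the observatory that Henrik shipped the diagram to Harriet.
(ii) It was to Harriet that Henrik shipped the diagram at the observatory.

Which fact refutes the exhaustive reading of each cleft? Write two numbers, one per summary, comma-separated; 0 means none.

1, 0

(i): focus "at the observatory". Looking for Henrik as agent and the diagram as thing and Harriet as recipient with some other setting — fact (1) has at the depot there. Refuted.
(ii): focus "Harriet". No fact shares Henrik as agent and the diagram as thing and at the observatory as setting with a different recipient. 0.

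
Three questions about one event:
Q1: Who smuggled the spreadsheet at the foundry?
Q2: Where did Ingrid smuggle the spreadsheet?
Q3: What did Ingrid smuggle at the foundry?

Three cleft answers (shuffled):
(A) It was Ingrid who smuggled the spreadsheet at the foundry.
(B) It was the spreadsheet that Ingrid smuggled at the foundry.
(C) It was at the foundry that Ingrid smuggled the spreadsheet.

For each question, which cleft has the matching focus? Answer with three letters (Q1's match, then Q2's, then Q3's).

ACB

Q1 asks about the subject (agent); cleft (A) focuses "Ingrid", which is the subject (agent) — so Q1 → A.
Q2 asks about the location; cleft (C) focuses "at the foundry", which is the location — so Q2 → C.
Q3 asks about the direct object; cleft (B) focuses "the spreadsheet", which is the direct object — so Q3 → B.
Mapping: Q1→A, Q2→C, Q3→B.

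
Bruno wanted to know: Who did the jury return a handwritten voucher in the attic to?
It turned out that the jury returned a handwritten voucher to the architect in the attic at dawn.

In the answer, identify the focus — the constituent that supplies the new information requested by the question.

The wh-word "who" asks about the recipient.
In the answer, "the jury", "a handwritten voucher" and "in the attic" are given — repeated from the question.
"at dawn" is also new, but it specifies the time, which is not what the question asks about — so it is not the focus.
The constituent filling the recipient gap is "to the architect"; that is the focus.

to the architect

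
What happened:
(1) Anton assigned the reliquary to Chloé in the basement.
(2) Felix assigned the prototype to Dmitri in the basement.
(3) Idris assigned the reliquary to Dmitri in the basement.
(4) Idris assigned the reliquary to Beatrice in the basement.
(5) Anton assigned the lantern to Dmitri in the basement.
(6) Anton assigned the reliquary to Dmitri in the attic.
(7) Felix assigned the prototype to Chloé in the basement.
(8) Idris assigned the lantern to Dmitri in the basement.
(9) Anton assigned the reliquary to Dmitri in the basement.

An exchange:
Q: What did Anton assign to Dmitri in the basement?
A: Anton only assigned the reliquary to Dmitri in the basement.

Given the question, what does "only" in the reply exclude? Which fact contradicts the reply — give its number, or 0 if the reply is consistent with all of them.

The question "What did ...?" targets the thing, so in the reply the focus falls on "the reliquary".
So "only" ranges over things; the rest (same agent, recipient, setting (Anton / Dmitri / in the basement)) is presupposed.
Fact (5) keeps same agent, recipient, setting (Anton / Dmitri / in the basement) but has thing = the lantern; that refutes the reply.
(Fact (6) would refute a reading with focus on the setting — but that is not what the question asks.)

5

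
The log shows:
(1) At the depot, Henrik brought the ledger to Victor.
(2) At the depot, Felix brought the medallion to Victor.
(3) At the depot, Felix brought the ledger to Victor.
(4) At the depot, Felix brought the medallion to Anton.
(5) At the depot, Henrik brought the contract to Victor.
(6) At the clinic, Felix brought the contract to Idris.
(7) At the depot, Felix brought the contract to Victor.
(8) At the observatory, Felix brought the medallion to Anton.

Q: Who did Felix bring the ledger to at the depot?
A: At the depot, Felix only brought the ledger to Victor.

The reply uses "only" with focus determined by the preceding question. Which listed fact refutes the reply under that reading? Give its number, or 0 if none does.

0

The question "Who did ... to ...?" targets the recipient, so in the reply the focus falls on "Victor".
So "only" ranges over recipients; the rest (agent = Felix, thing = the ledger, setting = at the depot) is presupposed.
No listed fact shares that background with another recipient. Nothing contradicts the reply.
(Fact (2) would refute a reading with focus on the thing — but that is not what the question asks.)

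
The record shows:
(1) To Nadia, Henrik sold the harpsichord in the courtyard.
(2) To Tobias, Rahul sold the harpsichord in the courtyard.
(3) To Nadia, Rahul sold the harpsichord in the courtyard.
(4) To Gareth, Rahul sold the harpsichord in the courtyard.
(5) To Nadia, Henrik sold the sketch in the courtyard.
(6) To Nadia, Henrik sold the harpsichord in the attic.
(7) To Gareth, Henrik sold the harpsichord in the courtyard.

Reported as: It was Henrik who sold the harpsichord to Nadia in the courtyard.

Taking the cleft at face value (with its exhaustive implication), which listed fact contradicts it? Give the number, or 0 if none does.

Focus of the cleft: "Henrik" (the agent). Presupposed background: same thing, recipient, setting (the harpsichord / Nadia / in the courtyard).
Exhaustivity: Henrik is the only agent satisfying that background.
Fact (3) shares the background but with agent = Rahul; exhaustivity is violated.

3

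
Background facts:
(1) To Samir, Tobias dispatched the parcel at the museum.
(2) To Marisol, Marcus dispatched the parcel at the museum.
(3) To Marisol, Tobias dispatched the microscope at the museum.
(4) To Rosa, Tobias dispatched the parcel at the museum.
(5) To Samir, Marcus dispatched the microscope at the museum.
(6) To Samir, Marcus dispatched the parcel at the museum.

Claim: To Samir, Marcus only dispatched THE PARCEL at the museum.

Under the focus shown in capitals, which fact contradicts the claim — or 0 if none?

5

The capitals mark "the parcel" as focus. So "only" rules out other things, with the rest (same agent, recipient, setting (Marcus / Samir / at the museum)) as background.
Fact (5) matches on same agent, recipient, setting (Marcus / Samir / at the museum), but has thing = the microscope instead. That refutes the claim.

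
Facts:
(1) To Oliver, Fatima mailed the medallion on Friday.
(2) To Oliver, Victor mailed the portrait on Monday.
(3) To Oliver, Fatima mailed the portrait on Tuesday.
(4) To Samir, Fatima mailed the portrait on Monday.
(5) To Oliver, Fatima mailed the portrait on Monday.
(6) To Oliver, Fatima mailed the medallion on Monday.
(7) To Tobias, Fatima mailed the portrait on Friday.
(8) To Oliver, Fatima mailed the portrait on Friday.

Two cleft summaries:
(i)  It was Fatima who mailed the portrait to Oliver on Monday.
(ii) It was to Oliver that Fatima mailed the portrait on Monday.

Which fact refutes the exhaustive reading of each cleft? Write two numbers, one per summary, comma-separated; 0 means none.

(i): focus "Fatima". Looking for thing = the portrait, recipient = Oliver, setting = on Monday with some other agent — fact (2) has Victor there. Refuted.
(ii): focus "Oliver". Looking for agent = Fatima, thing = the portrait, setting = on Monday with some other recipient — fact (4) has Samir there. Refuted.

2, 4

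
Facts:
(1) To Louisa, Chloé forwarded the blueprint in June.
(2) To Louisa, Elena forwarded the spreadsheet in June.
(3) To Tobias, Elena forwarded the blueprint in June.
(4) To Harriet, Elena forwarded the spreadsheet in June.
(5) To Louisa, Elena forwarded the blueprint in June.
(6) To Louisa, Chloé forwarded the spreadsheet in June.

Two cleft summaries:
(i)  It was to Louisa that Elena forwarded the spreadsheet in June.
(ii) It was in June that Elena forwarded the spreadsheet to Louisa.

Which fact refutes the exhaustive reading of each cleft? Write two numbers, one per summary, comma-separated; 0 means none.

4, 0

(i): focus "Louisa". Looking for agent = Elena, thing = the spreadsheet, setting = in June with some other recipient — fact (4) has Harriet there. Refuted.
(ii): focus "in June". No fact shares agent = Elena, thing = the spreadsheet, recipient = Louisa with a different setting. 0.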